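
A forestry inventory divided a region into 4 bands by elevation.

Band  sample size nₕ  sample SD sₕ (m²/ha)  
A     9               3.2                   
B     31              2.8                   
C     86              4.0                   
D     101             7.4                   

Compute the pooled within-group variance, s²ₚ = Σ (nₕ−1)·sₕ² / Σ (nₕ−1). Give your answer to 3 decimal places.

Degrees of freedom: 8 + 30 + 85 + 100 = 223.
Σ(nₕ−1)sₕ² = 8·10.24 + 30·7.84 + 85·16 + 100·54.76 = 7153.12.
s²ₚ = 7153.12 / 223 = 32.07677... → 32.077.

32.077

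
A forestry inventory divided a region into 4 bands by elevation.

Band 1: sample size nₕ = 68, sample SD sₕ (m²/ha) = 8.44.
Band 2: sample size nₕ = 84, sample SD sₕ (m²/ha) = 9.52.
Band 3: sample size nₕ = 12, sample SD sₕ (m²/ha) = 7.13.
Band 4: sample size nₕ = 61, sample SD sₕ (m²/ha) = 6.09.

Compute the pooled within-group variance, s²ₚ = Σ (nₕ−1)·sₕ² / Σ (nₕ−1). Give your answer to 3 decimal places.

68.233

Degrees of freedom: 67 + 83 + 11 + 60 = 221.
Σ(nₕ−1)sₕ² = 67·71.2336 + 83·90.6304 + 11·50.8369 + 60·37.0881 = 15079.4663.
s²ₚ = 15079.4663 / 221 = 68.23288... → 68.233.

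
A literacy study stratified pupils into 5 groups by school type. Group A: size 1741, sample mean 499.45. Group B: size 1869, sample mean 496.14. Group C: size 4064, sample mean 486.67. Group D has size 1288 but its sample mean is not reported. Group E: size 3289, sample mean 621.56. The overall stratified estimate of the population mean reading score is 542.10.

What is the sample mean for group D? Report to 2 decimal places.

638.43

Σ Nₕx̄ₕ = N·μ, so 1288·x̄_D = 12251·542.10 − (1741·499.45 + 1869·496.14 + 4064·486.67 + 3289·621.56).
= 6641267.1 − 5818965.83 = 822301.27.
x̄_D = 822301.27 / 1288 = 638.4327... → 638.43.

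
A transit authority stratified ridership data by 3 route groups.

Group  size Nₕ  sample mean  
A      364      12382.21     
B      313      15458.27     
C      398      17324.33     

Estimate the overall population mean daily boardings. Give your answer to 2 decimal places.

15107.58

x̄_st = (Σ Nₕx̄ₕ) / (Σ Nₕ) = (364·12382.21 + 313·15458.27 + 398·17324.33) / 1075
= 16240646.29 / 1075 = 15107.5779... → 15107.58.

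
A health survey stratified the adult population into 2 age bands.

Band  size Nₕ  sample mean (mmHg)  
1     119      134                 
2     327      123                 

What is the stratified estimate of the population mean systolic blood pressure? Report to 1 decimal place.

125.9

N = 446; weights Wₕ = Nₕ/N = (0.2668, 0.7332).
x̄_st = Σ Wₕ·x̄ₕ = 0.2668·134 + 0.7332·123 ≈ 125.935...
→ 125.9.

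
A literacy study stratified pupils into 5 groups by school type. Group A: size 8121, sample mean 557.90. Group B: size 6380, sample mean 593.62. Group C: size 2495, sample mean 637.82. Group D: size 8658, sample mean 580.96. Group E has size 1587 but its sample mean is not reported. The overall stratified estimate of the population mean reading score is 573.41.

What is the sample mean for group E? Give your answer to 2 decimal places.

429.08

Σ Nₕx̄ₕ = N·μ, so 1587·x̄_E = 27241·573.41 − (8121·557.90 + 6380·593.62 + 2495·637.82 + 8658·580.96).
= 15620261.81 − 14939314.08 = 680947.73.
x̄_E = 680947.73 / 1587 = 429.0786... → 429.08.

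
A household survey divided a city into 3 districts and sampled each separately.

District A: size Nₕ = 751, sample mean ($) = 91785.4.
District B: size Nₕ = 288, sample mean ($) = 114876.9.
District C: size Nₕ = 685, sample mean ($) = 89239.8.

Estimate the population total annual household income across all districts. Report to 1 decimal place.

Population total = Σ Nₕ·x̄ₕ (each stratum's size times its mean).
751·91785.4 + 288·114876.9 + 685·89239.8 = 68930835.4 + 33084547.2 + 61129263 = 163144645.6.

163144645.6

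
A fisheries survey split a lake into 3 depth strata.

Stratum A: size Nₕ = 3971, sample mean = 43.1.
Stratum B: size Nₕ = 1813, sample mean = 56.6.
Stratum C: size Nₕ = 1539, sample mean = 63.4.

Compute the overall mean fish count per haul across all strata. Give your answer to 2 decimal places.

N = 7323; weights Wₕ = Nₕ/N = (0.5423, 0.2476, 0.2102).
x̄_st = Σ Wₕ·x̄ₕ = 0.5423·43.1 + 0.2476·56.6 + 0.2102·63.4 ≈ 50.7085...
→ 50.71.

50.71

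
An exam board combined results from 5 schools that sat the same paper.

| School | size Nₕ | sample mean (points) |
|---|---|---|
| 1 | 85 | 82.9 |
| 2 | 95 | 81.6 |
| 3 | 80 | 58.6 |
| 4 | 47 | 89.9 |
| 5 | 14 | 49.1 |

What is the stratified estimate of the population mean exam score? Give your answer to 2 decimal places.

x̄_st = (Σ Nₕx̄ₕ) / (Σ Nₕ) = (85·82.9 + 95·81.6 + 80·58.6 + 47·89.9 + 14·49.1) / 321
= 24399.2 / 321 = 76.0100... → 76.01.

76.01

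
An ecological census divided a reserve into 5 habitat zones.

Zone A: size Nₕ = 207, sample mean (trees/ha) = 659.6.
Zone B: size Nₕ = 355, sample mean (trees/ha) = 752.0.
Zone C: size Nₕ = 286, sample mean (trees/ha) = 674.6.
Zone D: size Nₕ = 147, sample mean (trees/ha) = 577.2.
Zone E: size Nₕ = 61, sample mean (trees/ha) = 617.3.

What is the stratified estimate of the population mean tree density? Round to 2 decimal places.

680.81

x̄_st = (Σ Nₕx̄ₕ) / (Σ Nₕ) = (207·659.6 + 355·752.0 + 286·674.6 + 147·577.2 + 61·617.3) / 1056
= 718936.5 / 1056 = 680.8111... → 680.81.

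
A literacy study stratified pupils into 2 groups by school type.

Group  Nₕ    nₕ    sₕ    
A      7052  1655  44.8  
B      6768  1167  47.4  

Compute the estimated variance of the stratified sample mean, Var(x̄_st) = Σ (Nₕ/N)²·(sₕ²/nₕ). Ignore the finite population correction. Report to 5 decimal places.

0.77750

N = 13820. Term for each stratum: Wₕ²sₕ²/nₕ.
Var(x̄_st) = 0.31576686 + 0.46173250 = 0.77749936 → 0.77750.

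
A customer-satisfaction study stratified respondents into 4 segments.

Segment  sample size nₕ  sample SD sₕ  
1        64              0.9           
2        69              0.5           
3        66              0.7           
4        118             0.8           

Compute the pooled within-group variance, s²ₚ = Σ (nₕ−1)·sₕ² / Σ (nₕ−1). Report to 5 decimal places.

0.55834

Degrees of freedom: 63 + 68 + 65 + 117 = 313.
Σ(nₕ−1)sₕ² = 63·0.81 + 68·0.25 + 65·0.49 + 117·0.64 = 174.76.
s²ₚ = 174.76 / 313 = 0.5583387... → 0.55834.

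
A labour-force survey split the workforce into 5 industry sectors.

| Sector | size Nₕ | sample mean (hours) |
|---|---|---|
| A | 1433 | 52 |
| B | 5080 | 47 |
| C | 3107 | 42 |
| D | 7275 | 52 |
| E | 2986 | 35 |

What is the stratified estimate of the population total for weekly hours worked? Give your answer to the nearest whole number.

926580

Population total = Σ Nₕ·x̄ₕ (each stratum's size times its mean).
1433·52 + 5080·47 + 3107·42 + 7275·52 + 2986·35 = 74516 + 238760 + 130494 + 378300 + 104510 = 926580.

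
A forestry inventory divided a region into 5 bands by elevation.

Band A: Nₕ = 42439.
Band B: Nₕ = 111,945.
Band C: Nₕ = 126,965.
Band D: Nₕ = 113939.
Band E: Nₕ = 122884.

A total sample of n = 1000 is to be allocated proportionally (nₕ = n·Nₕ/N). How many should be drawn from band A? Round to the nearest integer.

82

N = 42439 + 111945 + 126965 + 113939 + 122884 = 518172.
n_A = 1000·42439/518172 = 81.901... → 82.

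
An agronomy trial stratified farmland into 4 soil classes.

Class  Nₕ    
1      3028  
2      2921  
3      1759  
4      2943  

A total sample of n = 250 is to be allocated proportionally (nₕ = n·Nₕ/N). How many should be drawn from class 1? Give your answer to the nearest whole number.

Share of class 1 = 3028/10651 = 0.28429.
Allocate 250 × 0.28429 = 71.073... → 71.

71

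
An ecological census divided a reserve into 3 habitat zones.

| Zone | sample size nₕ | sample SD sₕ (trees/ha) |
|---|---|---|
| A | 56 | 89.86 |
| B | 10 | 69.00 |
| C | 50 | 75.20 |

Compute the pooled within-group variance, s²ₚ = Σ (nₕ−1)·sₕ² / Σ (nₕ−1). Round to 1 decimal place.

6761.6

A: (56−1)·89.86² = 55·8074.8196 = 444115.078
B: (10−1)·69.00² = 9·4761 = 42849
C: (50−1)·75.20² = 49·5655.04 = 277096.96
Numerator = 764061.038; denominator = Σ(nₕ−1) = 113.
s²ₚ = 764061.038/113 = 6761.602... → 6761.6.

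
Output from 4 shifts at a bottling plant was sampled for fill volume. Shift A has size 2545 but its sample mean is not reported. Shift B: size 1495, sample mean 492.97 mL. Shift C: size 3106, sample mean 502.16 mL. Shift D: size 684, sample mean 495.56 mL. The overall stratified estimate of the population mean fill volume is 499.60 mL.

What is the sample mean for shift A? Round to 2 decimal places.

501.46

N = 2545 + 1495 + 3106 + 684 = 7830.
Overall total = μ·N = 499.60·7830 = 3911868.
Subtract the known strata: 1495·492.97 + 3106·502.16 + 684·495.56 = 2635662.15.
Remaining total for shift A: 3911868 − 2635662.15 = 1276205.85.
Divide by its size: 1276205.85 / 2545 = 501.4561... → 501.46.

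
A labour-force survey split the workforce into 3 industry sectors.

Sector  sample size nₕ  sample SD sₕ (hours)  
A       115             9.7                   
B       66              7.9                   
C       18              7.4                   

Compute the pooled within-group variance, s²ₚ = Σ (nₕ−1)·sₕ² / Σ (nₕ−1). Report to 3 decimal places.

A: (115−1)·9.7² = 114·94.09 = 10726.26
B: (66−1)·7.9² = 65·62.41 = 4056.65
C: (18−1)·7.4² = 17·54.76 = 930.92
Numerator = 15713.83; denominator = Σ(nₕ−1) = 196.
s²ₚ = 15713.83/196 = 80.17260... → 80.173.

80.173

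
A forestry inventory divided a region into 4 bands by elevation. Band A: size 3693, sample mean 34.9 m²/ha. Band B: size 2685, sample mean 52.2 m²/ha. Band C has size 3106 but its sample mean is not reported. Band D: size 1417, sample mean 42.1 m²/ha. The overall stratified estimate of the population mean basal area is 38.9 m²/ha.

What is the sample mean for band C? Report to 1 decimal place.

30.7

N = 3693 + 2685 + 3106 + 1417 = 10901.
Overall total = μ·N = 38.9·10901 = 424048.9.
Subtract the known strata: 3693·34.9 + 2685·52.2 + 1417·42.1 = 328698.4.
Remaining total for band C: 424048.9 − 328698.4 = 95350.5.
Divide by its size: 95350.5 / 3106 = 30.699... → 30.7.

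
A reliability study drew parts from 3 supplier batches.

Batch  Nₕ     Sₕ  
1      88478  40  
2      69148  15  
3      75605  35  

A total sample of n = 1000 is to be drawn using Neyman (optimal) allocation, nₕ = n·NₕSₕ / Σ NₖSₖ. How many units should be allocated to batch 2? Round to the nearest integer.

144

1: NₕSₕ = 88478·40 = 3539120
2: NₕSₕ = 69148·15 = 1037220
3: NₕSₕ = 75605·35 = 2646175
Σ NₕSₕ = 7222515.
n_2 = 1000·1037220/7222515 = 143.609... → 144.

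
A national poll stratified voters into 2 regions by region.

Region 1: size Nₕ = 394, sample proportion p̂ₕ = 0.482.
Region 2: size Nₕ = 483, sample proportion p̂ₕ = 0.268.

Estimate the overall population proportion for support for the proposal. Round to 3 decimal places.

N = 394 + 483 = 877.
Overall proportion = Σ (Nₕ/N)·p̂ₕ.
Σ Nₕp̂ₕ = 189.908 + 129.444 = 319.352.
319.352 / 877 = 0.36414... → 0.364.

0.364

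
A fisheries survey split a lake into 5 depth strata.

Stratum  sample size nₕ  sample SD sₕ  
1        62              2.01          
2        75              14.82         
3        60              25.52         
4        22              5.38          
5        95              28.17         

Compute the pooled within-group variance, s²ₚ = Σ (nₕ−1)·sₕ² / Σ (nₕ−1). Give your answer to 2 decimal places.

Degrees of freedom: 61 + 74 + 59 + 21 + 94 = 309.
Σ(nₕ−1)sₕ² = 61·4.0401 + 74·219.6324 + 59·651.2704 + 21·28.9444 + 94·793.5489 = 130125.6263.
s²ₚ = 130125.6263 / 309 = 421.1185... → 421.12.

421.12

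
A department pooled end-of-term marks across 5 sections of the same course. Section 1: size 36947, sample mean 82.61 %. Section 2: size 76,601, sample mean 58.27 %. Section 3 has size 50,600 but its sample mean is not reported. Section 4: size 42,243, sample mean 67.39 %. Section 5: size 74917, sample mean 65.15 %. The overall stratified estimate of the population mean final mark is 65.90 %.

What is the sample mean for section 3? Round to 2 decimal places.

65.12

N = 36947 + 76601 + 50600 + 42243 + 74917 = 281308.
Overall total = μ·N = 65.90·281308 = 18538197.2.
Subtract the known strata: 36947·82.61 + 76601·58.27 + 42243·67.39 + 74917·65.15 = 15243330.26.
Remaining total for section 3: 18538197.2 − 15243330.26 = 3294866.94.
Divide by its size: 3294866.94 / 50600 = 65.1159... → 65.12.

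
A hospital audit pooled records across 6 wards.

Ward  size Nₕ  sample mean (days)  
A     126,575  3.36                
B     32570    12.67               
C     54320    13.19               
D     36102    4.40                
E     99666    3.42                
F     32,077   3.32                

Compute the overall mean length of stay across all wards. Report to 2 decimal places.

N = 381310; weights Wₕ = Nₕ/N = (0.3319, 0.0854, 0.1425, 0.0947, 0.2614, 0.0841).
x̄_st = Σ Wₕ·x̄ₕ = 0.3319·3.36 + 0.0854·12.67 + 0.1425·13.19 + 0.0947·4.40 + 0.2614·3.42 + 0.0841·3.32 ≈ 5.6664...
→ 5.67.

5.67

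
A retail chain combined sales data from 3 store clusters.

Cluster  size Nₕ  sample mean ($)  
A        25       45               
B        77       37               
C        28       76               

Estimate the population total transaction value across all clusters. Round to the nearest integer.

6102

A: 25·45 = 1125
B: 77·37 = 2849
C: 28·76 = 2128
τ̂ = Σ Nₕx̄ₕ = 6102.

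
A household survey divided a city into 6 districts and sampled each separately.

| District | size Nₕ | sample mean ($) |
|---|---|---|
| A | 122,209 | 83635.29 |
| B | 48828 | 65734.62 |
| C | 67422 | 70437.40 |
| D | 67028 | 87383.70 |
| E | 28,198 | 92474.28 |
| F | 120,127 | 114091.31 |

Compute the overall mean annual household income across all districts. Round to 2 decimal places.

88913.24

x̄_st = (Σ Nₕx̄ₕ) / (Σ Nₕ) = (122209·83635.29 + 48828·65734.62 + 67422·70437.40 + 67028·87383.70 + 28198·92474.28 + 120127·114091.31) / 453812
= 40349896751.18 / 453812 = 88913.2433... → 88913.24.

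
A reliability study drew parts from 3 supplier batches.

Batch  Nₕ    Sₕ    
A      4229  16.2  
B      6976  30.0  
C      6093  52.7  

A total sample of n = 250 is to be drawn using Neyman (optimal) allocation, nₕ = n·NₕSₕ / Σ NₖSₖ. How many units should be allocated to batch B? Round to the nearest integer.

87

A: NₕSₕ = 4229·16.2 = 68509.8
B: NₕSₕ = 6976·30.0 = 209280
C: NₕSₕ = 6093·52.7 = 321101.1
Σ NₕSₕ = 598890.9.
n_B = 250·209280/598890.9 = 87.361... → 87.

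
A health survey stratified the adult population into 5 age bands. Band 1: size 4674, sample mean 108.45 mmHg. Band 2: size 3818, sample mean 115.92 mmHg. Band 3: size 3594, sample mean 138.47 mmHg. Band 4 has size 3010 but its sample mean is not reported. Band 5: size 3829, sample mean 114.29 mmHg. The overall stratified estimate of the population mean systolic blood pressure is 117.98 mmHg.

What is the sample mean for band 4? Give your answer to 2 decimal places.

115.62

Σ Nₕx̄ₕ = N·μ, so 3010·x̄_4 = 18925·117.98 − (4674·108.45 + 3818·115.92 + 3594·138.47 + 3829·114.29).
= 2232771.5 − 1884755.45 = 348016.05.
x̄_4 = 348016.05 / 3010 = 115.6200... → 115.62.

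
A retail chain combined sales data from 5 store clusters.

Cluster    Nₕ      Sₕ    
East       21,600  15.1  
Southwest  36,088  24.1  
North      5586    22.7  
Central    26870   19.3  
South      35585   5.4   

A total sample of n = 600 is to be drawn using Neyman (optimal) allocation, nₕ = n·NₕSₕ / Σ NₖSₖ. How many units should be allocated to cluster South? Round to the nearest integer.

57

Σ NₕSₕ = 21600·15.1 + 36088·24.1 + 5586·22.7 + 26870·19.3 + 35585·5.4 = 2033433.
Share for South: 192159/2033433 = 0.09450.
n_South = 600 × 0.09450 = 56.700... → 57.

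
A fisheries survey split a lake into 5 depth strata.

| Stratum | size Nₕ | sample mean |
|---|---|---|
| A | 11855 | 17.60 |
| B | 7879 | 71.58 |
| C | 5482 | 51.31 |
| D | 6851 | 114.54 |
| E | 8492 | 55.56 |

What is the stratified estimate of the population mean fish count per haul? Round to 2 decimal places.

x̄_st = (Σ Nₕx̄ₕ) / (Σ Nₕ) = (11855·17.60 + 7879·71.58 + 5482·51.31 + 6851·114.54 + 8492·55.56) / 40559
= 2310437.3 / 40559 = 56.9648... → 56.96.

56.96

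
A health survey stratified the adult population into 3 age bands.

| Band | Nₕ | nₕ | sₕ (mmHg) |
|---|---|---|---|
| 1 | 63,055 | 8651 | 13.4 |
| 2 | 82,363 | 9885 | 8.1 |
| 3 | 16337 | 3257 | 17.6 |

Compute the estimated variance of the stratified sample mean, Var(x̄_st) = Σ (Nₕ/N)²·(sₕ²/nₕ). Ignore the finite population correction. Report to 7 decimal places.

0.0058450

N = 161755. Term for each stratum: Wₕ²sₕ²/nₕ.
Var(x̄_st) = 0.0031540380 + 0.0017208470 + 0.0009701453 = 0.0058450302 → 0.0058450.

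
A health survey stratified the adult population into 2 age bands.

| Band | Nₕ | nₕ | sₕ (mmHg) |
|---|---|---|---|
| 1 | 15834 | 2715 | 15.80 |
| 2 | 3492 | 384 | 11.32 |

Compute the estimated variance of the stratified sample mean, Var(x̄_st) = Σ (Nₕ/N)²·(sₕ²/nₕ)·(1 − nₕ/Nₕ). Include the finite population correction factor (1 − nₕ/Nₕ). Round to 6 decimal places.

N = 19326. Term for each stratum: Wₕ²sₕ²/nₕ·(1−nₕ/Nₕ).
Var(x̄_st) = 0.051138945 + 0.009696900 = 0.060835845 → 0.060836.

0.060836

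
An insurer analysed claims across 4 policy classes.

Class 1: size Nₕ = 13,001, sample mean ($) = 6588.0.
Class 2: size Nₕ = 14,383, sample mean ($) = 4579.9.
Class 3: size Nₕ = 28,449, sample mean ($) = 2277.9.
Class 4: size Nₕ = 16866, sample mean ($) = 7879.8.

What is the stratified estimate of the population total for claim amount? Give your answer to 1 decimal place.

Estimate total by summing Nₕ·x̄ₕ over strata.
13001·6588.0 + 14383·4579.9 + 28449·2277.9 + 16866·7879.8 = 85650588 + 65872701.7 + 64803977.1 + 132900706.8 = 349227973.6.

349227973.6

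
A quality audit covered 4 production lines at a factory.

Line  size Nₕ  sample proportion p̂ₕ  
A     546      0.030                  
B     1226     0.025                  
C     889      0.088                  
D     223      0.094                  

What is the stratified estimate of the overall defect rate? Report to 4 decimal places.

N = 546 + 1226 + 889 + 223 = 2884.
Overall proportion = Σ (Nₕ/N)·p̂ₕ.
Σ Nₕp̂ₕ = 16.38 + 30.65 + 78.232 + 20.962 = 146.224.
146.224 / 2884 = 0.050702... → 0.0507.

0.0507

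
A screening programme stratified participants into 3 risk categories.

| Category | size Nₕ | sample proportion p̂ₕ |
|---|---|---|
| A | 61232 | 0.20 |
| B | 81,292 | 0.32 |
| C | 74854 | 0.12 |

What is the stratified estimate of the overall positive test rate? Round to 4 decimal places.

0.2173

N = 61232 + 81292 + 74854 = 217378.
Overall proportion = Σ (Nₕ/N)·p̂ₕ.
Σ Nₕp̂ₕ = 12246.4 + 26013.44 + 8982.48 = 47242.32.
47242.32 / 217378 = 0.217328... → 0.2173.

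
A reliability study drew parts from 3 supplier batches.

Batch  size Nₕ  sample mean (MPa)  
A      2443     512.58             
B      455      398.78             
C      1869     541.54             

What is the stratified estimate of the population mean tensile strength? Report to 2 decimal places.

N = 2443 + 455 + 1869 = 4767.
Weight each subgroup mean by Nₕ/N and sum.
Σ Nₕx̄ₕ = 2443·512.58 + 455·398.78 + 1869·541.54 = 1252232.94 + 181444.9 + 1012138.26 = 2445816.1.
Divide by N: 2445816.1 / 4767 = 513.0724... → 513.07.

513.07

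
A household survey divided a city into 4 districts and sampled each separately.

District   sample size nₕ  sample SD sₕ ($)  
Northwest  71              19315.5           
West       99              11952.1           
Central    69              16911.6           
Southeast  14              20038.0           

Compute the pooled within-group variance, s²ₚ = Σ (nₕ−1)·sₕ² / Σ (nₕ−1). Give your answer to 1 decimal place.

260175466.8

Northwest: (71−1)·19315.5² = 70·373088540.25 = 26116197817.5
West: (99−1)·11952.1² = 98·142852694.41 = 13999564052.18
Central: (69−1)·16911.6² = 68·286002214.56 = 19448150590.08
Southeast: (14−1)·20038.0² = 13·401521444 = 5219778772
Numerator = 64783691231.76; denominator = Σ(nₕ−1) = 249.
s²ₚ = 64783691231.76/249 = 260175466.794... → 260175466.8.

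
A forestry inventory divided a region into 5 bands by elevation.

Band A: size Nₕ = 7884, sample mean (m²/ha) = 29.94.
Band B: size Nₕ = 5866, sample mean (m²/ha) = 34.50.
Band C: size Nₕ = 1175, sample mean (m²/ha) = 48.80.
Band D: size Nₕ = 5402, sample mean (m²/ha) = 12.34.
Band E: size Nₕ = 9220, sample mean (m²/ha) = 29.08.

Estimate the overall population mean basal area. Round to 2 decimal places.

28.11

N = 29547; weights Wₕ = Nₕ/N = (0.2668, 0.1985, 0.0398, 0.1828, 0.3120).
x̄_st = Σ Wₕ·x̄ₕ = 0.2668·29.94 + 0.1985·34.50 + 0.0398·48.80 + 0.1828·12.34 + 0.3120·29.08 ≈ 28.1092...
→ 28.11.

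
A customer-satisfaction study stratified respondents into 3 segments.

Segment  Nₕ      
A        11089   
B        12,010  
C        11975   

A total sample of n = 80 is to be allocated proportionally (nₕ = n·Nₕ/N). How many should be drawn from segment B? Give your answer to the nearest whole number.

27

Share of segment B = 12010/35074 = 0.34242.
Allocate 80 × 0.34242 = 27.394... → 27.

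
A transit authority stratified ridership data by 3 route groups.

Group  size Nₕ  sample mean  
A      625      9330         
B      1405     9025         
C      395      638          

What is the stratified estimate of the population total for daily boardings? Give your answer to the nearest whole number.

Estimate total by summing Nₕ·x̄ₕ over strata.
625·9330 + 1405·9025 + 395·638 = 5831250 + 12680125 + 252010 = 18763385.

18763385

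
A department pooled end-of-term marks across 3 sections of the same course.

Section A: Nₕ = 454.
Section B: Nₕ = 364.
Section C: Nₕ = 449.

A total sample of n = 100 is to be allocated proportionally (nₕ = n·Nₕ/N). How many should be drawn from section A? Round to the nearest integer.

Share of section A = 454/1267 = 0.35833.
Allocate 100 × 0.35833 = 35.833... → 36.

36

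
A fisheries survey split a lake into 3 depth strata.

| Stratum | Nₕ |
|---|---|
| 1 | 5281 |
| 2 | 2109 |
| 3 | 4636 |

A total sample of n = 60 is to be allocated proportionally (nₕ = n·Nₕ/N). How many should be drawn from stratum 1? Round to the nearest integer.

N = 5281 + 2109 + 4636 = 12026.
n_1 = 60·5281/12026 = 26.348... → 26.

26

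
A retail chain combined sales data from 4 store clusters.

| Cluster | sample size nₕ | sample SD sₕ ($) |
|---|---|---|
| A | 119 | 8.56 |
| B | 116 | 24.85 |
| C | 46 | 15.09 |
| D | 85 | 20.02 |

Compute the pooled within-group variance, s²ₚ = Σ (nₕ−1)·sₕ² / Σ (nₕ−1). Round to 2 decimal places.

A: (119−1)·8.56² = 118·73.2736 = 8646.2848
B: (116−1)·24.85² = 115·617.5225 = 71015.0875
C: (46−1)·15.09² = 45·227.7081 = 10246.8645
D: (85−1)·20.02² = 84·400.8004 = 33667.2336
Numerator = 123575.4704; denominator = Σ(nₕ−1) = 362.
s²ₚ = 123575.4704/362 = 341.3687... → 341.37.

341.37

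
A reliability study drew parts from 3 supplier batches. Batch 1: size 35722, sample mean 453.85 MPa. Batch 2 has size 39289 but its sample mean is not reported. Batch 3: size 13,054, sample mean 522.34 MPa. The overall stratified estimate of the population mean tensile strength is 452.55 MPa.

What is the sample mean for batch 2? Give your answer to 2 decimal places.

428.18

N = 35722 + 39289 + 13054 = 88065.
Overall total = μ·N = 452.55·88065 = 39853815.75.
Subtract the known strata: 35722·453.85 + 13054·522.34 = 23031056.06.
Remaining total for batch 2: 39853815.75 − 23031056.06 = 16822759.69.
Divide by its size: 16822759.69 / 39289 = 428.1799... → 428.18.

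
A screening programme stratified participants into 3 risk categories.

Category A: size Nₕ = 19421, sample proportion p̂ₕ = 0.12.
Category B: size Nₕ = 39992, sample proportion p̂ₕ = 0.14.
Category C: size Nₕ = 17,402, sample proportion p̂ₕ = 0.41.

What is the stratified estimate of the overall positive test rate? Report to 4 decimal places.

Wₕ = Nₕ/N with N = 76815: 0.2528, 0.5206, 0.2265.
p̂_st = 0.2528·0.12 + 0.5206·0.14 + 0.2265·0.41 ≈ 0.196110... → 0.1961.

0.1961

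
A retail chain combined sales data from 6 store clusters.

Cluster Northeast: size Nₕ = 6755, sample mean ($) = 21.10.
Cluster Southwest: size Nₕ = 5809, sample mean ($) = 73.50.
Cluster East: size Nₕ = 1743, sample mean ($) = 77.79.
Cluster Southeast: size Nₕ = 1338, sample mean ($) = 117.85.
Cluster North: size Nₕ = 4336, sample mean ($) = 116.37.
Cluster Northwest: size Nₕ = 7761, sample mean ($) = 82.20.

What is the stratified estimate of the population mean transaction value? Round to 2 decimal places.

N = 6755 + 5809 + 1743 + 1338 + 4336 + 7761 = 27742.
Weight each subgroup mean by Nₕ/N and sum.
Σ Nₕx̄ₕ = 6755·21.10 + 5809·73.50 + 1743·77.79 + 1338·117.85 + 4336·116.37 + 7761·82.20 = 142530.5 + 426961.5 + 135587.97 + 157683.3 + 504580.32 + 637954.2 = 2005297.79.
Divide by N: 2005297.79 / 27742 = 72.2838... → 72.28.

72.28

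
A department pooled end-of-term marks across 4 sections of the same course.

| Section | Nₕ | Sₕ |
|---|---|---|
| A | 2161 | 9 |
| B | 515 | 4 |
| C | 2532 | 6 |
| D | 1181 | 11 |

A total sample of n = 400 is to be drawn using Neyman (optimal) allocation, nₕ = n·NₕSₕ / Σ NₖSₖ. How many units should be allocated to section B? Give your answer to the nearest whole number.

Σ NₕSₕ = 2161·9 + 515·4 + 2532·6 + 1181·11 = 49692.
Share for B: 2060/49692 = 0.04146.
n_B = 400 × 0.04146 = 16.582... → 17.

17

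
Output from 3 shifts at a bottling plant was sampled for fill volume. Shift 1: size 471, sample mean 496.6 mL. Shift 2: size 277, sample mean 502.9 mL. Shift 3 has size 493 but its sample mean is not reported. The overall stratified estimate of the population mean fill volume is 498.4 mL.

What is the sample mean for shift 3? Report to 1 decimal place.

497.6

Σ Nₕx̄ₕ = N·μ, so 493·x̄_3 = 1241·498.4 − (471·496.6 + 277·502.9).
= 618514.4 − 373201.9 = 245312.5.
x̄_3 = 245312.5 / 493 = 497.591... → 497.6.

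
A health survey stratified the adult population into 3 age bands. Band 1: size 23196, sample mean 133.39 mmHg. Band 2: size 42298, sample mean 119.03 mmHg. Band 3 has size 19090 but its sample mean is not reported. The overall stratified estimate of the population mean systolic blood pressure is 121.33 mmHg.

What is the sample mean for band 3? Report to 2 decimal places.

N = 23196 + 42298 + 19090 = 84584.
Overall total = μ·N = 121.33·84584 = 10262576.72.
Subtract the known strata: 23196·133.39 + 42298·119.03 = 8128845.38.
Remaining total for band 3: 10262576.72 − 8128845.38 = 2133731.34.
Divide by its size: 2133731.34 / 19090 = 111.7722... → 111.77.

111.77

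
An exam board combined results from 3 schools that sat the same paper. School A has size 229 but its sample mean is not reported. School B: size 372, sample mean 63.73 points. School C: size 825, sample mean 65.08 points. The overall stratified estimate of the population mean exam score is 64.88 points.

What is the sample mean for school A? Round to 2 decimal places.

66.03

Σ Nₕx̄ₕ = N·μ, so 229·x̄_A = 1426·64.88 − (372·63.73 + 825·65.08).
= 92518.88 − 77398.56 = 15120.32.
x̄_A = 15120.32 / 229 = 66.0276... → 66.03.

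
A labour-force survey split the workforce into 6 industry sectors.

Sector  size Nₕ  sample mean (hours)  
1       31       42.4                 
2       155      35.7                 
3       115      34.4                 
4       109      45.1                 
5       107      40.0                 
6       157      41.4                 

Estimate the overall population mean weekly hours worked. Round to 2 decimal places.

N = 674; weights Wₕ = Nₕ/N = (0.0460, 0.2300, 0.1706, 0.1617, 0.1588, 0.2329).
x̄_st = Σ Wₕ·x̄ₕ = 0.0460·42.4 + 0.2300·35.7 + 0.1706·34.4 + 0.1617·45.1 + 0.1588·40.0 + 0.2329·41.4 ≈ 39.3169...
→ 39.32.

39.32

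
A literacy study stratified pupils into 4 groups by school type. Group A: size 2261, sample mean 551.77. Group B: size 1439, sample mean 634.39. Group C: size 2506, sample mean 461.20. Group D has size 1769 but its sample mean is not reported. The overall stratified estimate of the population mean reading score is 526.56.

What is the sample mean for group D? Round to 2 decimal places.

499.21

N = 2261 + 1439 + 2506 + 1769 = 7975.
Overall total = μ·N = 526.56·7975 = 4199316.
Subtract the known strata: 2261·551.77 + 1439·634.39 + 2506·461.20 = 3316206.38.
Remaining total for group D: 4199316 − 3316206.38 = 883109.62.
Divide by its size: 883109.62 / 1769 = 499.2140... → 499.21.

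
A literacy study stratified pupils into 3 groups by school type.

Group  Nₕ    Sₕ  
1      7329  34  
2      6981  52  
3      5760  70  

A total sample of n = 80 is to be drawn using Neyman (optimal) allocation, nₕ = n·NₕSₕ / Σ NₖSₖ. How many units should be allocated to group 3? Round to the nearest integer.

1: NₕSₕ = 7329·34 = 249186
2: NₕSₕ = 6981·52 = 363012
3: NₕSₕ = 5760·70 = 403200
Σ NₕSₕ = 1015398.
n_3 = 80·403200/1015398 = 31.767... → 32.

32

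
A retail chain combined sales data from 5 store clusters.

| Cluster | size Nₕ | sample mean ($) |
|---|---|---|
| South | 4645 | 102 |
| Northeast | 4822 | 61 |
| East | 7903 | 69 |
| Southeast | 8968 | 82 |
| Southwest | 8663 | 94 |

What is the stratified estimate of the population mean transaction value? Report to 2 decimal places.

81.80

x̄_st = (Σ Nₕx̄ₕ) / (Σ Nₕ) = (4645·102 + 4822·61 + 7903·69 + 8968·82 + 8663·94) / 35001
= 2862937 / 35001 = 81.7959... → 81.80.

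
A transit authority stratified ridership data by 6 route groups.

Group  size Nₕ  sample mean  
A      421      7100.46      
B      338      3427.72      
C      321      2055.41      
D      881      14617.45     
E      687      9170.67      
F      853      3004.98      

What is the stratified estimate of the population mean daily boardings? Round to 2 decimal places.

x̄_st = (Σ Nₕx̄ₕ) / (Σ Nₕ) = (421·7100.46 + 338·3427.72 + 321·2055.41 + 881·14617.45 + 687·9170.67 + 853·3004.98) / 3501
= 26549121.31 / 3501 = 7583.2966... → 7583.30.

7583.30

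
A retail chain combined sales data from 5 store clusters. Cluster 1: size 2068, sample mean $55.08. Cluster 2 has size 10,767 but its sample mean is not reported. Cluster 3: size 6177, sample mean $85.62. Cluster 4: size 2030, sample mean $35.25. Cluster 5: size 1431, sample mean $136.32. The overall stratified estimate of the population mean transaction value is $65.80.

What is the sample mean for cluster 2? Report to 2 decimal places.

Σ Nₕx̄ₕ = N·μ, so 10767·x̄_2 = 22473·65.80 − (2068·55.08 + 6177·85.62 + 2030·35.25 + 1431·136.32).
= 1478723.4 − 909411.6 = 569311.8.
x̄_2 = 569311.8 / 10767 = 52.8756... → 52.88.

52.88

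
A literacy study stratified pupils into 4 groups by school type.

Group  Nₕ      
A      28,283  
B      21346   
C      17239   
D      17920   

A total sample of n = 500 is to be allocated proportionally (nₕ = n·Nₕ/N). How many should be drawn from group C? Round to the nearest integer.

N = 28283 + 21346 + 17239 + 17920 = 84788.
n_C = 500·17239/84788 = 101.659... → 102.

102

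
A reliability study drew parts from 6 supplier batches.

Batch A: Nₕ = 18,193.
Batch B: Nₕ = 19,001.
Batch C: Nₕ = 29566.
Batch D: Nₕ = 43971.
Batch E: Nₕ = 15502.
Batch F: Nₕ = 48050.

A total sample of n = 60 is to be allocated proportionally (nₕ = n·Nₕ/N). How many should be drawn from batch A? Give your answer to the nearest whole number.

N = 18193 + 19001 + 29566 + 43971 + 15502 + 48050 = 174283.
n_A = 60·18193/174283 = 6.263... → 6.

6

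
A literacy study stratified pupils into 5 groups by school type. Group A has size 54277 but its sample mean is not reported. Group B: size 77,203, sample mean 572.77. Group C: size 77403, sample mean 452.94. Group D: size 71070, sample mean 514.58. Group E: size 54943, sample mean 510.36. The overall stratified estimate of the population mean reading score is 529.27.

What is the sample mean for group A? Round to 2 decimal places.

614.63

Σ Nₕx̄ₕ = N·μ, so 54277·x̄_A = 334896·529.27 − (77203·572.77 + 77403·452.94 + 71070·514.58 + 54943·510.36).
= 177250405.92 − 143890387.21 = 33360018.71.
x̄_A = 33360018.71 / 54277 = 614.6253... → 614.63.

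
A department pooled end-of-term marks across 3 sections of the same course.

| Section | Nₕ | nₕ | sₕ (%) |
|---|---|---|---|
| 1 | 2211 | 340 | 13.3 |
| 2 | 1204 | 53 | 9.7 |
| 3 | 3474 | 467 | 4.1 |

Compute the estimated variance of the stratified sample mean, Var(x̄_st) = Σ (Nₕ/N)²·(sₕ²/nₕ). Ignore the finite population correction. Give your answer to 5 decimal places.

0.11697

N = 6889. Term for each stratum: Wₕ²sₕ²/nₕ.
Var(x̄_st) = 0.05359071 + 0.05422608 + 0.00915373 = 0.11697052 → 0.11697.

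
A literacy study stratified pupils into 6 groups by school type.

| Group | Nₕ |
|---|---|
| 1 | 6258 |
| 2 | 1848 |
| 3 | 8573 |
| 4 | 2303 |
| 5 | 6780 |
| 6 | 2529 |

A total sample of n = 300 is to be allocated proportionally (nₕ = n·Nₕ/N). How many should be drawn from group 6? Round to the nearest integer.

N = 6258 + 1848 + 8573 + 2303 + 6780 + 2529 = 28291.
n_6 = 300·2529/28291 = 26.818... → 27.

27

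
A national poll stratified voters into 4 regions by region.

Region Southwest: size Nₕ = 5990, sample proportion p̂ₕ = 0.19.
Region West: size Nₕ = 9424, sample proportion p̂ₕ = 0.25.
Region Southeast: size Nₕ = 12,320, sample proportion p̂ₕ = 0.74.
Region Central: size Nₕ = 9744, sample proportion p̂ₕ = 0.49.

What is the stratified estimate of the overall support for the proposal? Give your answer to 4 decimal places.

0.4639

Wₕ = Nₕ/N with N = 37478: 0.1598, 0.2515, 0.3287, 0.2600.
p̂_st = 0.1598·0.19 + 0.2515·0.25 + 0.3287·0.74 + 0.2600·0.49 ≈ 0.463884... → 0.4639.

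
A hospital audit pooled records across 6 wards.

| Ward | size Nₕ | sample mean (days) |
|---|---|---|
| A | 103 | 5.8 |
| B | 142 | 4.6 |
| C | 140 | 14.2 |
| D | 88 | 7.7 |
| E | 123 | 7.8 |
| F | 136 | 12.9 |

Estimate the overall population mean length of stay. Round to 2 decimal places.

x̄_st = (Σ Nₕx̄ₕ) / (Σ Nₕ) = (103·5.8 + 142·4.6 + 140·14.2 + 88·7.7 + 123·7.8 + 136·12.9) / 732
= 6630 / 732 = 9.0574... → 9.06.

9.06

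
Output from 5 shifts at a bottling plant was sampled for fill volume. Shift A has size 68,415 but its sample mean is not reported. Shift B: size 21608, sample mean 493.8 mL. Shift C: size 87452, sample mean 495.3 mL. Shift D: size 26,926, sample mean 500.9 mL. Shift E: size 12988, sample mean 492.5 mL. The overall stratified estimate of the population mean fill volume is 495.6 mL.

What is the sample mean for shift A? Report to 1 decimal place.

N = 68415 + 21608 + 87452 + 26926 + 12988 = 217389.
Overall total = μ·N = 495.6·217389 = 107737988.4.
Subtract the known strata: 21608·493.8 + 87452·495.3 + 26926·500.9 + 12988·492.5 = 73868829.4.
Remaining total for shift A: 107737988.4 − 73868829.4 = 33869159.
Divide by its size: 33869159 / 68415 = 495.055... → 495.1.

495.1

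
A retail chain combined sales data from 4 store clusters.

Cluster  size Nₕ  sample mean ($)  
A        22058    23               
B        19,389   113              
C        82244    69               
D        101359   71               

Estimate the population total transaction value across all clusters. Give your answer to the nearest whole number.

Population total = Σ Nₕ·x̄ₕ (each stratum's size times its mean).
22058·23 + 19389·113 + 82244·69 + 101359·71 = 507334 + 2190957 + 5674836 + 7196489 = 15569616.

15569616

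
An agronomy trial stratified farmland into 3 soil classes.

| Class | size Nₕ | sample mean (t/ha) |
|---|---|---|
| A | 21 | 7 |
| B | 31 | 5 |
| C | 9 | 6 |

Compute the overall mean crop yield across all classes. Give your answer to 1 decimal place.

5.8

N = 21 + 31 + 9 = 61.
Overall mean = Σ (Nₕ/N)·x̄ₕ — weight by population share, not a simple average.
Σ Nₕx̄ₕ = 21·7 + 31·5 + 9·6 = 147 + 155 + 54 = 356.
Divide by N: 356 / 61 = 5.836... → 5.8.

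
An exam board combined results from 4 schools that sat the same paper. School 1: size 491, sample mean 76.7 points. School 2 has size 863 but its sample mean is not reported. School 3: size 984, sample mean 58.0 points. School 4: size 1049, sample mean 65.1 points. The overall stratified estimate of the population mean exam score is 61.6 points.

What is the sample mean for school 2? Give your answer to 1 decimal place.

52.9

N = 491 + 863 + 984 + 1049 = 3387.
Overall total = μ·N = 61.6·3387 = 208639.2.
Subtract the known strata: 491·76.7 + 984·58.0 + 1049·65.1 = 163021.6.
Remaining total for school 2: 208639.2 − 163021.6 = 45617.6.
Divide by its size: 45617.6 / 863 = 52.859... → 52.9.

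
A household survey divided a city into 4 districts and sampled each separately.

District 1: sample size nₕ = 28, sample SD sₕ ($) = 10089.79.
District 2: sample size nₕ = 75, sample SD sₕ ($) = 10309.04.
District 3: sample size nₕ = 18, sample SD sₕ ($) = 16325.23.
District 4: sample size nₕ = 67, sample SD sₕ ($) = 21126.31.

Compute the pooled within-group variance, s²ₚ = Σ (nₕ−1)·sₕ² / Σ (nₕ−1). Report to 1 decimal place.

242397057.0

1: (28−1)·10089.79² = 27·101803862.2441 = 2748704280.5907
2: (75−1)·10309.04² = 74·106276305.7216 = 7864446623.3984
3: (18−1)·16325.23² = 17·266513134.5529 = 4530723287.3993
4: (67−1)·21126.31² = 66·446320974.2161 = 29457184298.2626
Numerator = 44601058489.651; denominator = Σ(nₕ−1) = 184.
s²ₚ = 44601058489.651/184 = 242397057.009... → 242397057.0.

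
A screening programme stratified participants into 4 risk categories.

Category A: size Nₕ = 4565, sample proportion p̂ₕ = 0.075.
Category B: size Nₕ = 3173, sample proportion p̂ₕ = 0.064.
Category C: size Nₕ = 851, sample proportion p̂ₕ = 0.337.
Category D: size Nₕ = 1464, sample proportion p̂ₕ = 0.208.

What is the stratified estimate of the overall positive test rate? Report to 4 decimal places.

0.1131

N = 4565 + 3173 + 851 + 1464 = 10053.
Overall proportion = Σ (Nₕ/N)·p̂ₕ.
Σ Nₕp̂ₕ = 342.375 + 203.072 + 286.787 + 304.512 = 1136.746.
1136.746 / 10053 = 0.113075... → 0.1131.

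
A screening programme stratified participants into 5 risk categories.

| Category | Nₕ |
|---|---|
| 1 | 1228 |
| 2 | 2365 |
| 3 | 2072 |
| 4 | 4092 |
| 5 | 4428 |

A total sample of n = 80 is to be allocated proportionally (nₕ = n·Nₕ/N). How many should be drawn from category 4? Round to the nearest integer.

Share of category 4 = 4092/14185 = 0.28847.
Allocate 80 × 0.28847 = 23.078... → 23.

23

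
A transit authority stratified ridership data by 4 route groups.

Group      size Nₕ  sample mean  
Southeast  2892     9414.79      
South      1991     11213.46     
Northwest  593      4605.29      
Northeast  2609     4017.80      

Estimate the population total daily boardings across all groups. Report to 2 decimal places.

Southeast: 2892·9414.79 = 27227572.68
South: 1991·11213.46 = 22325998.86
Northwest: 593·4605.29 = 2730936.97
Northeast: 2609·4017.80 = 10482440.2
τ̂ = Σ Nₕx̄ₕ = 62766948.71.

62766948.71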